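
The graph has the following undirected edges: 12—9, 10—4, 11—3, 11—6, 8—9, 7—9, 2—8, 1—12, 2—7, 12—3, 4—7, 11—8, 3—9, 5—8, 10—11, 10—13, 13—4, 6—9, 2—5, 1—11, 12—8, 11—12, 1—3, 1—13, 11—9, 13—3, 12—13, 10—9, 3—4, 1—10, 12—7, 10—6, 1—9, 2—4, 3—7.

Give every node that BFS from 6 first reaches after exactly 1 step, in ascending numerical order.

9, 10, 11

Level 0: 6
Level 1: 9, 10, 11
Level 2: 1, 3, 4, 7, 8, 12, 13
Level 3: 2, 5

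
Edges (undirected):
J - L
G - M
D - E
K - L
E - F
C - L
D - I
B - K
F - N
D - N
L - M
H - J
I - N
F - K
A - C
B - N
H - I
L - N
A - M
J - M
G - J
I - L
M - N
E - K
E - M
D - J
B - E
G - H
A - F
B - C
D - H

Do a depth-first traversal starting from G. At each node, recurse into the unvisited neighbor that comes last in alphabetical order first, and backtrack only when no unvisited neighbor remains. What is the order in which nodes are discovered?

Visit G
G → M
M → N
N → L
L → K
K → F
F → E
E → D
D → J
J → H
H → I
E → B
B → C
C → A

G M N L K F E D J H I B C A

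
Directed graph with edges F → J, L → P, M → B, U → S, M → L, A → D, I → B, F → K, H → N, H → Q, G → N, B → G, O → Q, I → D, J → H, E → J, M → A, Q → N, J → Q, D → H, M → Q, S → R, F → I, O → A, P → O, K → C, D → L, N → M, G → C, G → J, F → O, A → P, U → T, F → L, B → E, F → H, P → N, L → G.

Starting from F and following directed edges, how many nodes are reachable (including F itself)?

17

BFS from F visits: F, O, L, K, J, I, H, Q, A, P, G, C, D, B, N, E, M
Reachable nodes: 17 of 21 total.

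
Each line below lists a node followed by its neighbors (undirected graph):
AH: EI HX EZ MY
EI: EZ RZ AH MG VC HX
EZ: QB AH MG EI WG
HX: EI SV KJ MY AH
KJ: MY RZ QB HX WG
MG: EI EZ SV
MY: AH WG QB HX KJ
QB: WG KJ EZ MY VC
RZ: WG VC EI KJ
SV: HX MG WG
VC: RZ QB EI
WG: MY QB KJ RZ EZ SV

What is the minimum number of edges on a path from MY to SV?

Level 0: MY
Level 1: AH, HX, KJ, QB, WG
Level 2: EI, EZ, RZ, SV, VC
Level 3: MG
SV first appears at level 2.

2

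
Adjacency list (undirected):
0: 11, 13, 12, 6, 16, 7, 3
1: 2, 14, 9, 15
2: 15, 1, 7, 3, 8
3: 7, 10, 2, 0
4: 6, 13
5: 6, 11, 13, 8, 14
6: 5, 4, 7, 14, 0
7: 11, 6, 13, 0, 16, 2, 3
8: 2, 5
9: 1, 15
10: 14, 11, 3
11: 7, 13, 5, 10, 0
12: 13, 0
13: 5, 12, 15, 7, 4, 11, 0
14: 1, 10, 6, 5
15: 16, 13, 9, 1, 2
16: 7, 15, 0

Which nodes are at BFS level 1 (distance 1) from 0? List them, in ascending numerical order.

3, 6, 7, 11, 12, 13, 16

Level 0: 0
Level 1: 3, 6, 7, 11, 12, 13, 16
Level 2: 2, 4, 5, 10, 14, 15
Level 3: 1, 8, 9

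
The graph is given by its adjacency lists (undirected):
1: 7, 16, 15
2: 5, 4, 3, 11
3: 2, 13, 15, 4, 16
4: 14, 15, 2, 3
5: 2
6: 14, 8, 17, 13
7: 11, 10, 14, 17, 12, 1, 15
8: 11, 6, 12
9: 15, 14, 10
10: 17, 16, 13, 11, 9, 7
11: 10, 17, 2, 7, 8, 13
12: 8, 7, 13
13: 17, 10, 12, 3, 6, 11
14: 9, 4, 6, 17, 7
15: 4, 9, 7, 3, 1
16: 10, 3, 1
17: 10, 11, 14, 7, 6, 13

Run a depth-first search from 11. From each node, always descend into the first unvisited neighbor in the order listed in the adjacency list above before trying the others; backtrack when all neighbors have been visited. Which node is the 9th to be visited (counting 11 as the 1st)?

5

Visit 11
11 → 10
10 → 17
17 → 14
14 → 9
9 → 15
15 → 4
4 → 2
2 → 5
2 → 3
3 → 13
13 → 12
12 → 8
8 → 6
12 → 7
7 → 1
1 → 16

Visit order: 11, 10, 17, 14, 9, 15, 4, 2, 5, 3, 13, 12, 8, 6, 7, 1, 16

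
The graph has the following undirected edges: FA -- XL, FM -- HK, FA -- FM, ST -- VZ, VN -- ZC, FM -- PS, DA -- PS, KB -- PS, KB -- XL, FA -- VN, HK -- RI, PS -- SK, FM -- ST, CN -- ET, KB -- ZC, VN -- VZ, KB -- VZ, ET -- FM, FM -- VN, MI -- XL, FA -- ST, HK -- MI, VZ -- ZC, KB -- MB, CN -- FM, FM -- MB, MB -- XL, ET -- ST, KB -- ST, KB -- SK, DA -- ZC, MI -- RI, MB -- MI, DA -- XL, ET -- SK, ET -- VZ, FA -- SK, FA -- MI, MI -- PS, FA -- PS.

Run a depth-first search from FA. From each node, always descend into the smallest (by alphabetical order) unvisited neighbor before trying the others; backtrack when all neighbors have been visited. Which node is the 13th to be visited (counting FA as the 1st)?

Visit FA
FA → FM
FM → CN
CN → ET
ET → SK
SK → KB
KB → MB
MB → MI
MI → HK
HK → RI
MI → PS
PS → DA
DA → XL
DA → ZC
ZC → VN
VN → VZ
VZ → ST

Visit order: FA, FM, CN, ET, SK, KB, MB, MI, HK, RI, PS, DA, XL, ZC, VN, VZ, ST

XL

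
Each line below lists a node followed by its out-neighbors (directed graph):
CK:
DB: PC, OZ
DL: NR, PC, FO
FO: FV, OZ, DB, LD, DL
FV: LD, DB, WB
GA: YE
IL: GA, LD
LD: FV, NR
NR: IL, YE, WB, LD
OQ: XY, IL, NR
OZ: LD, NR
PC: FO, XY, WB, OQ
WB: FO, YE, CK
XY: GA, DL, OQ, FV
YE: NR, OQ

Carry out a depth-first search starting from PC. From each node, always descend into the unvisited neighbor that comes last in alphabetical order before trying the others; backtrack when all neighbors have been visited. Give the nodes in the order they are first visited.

PC, XY, OQ, NR, YE, WB, FO, OZ, LD, FV, DB, DL, CK, IL, GA

Visit PC
PC → XY
XY → OQ
OQ → NR
NR → YE
NR → WB
WB → FO
FO → OZ
OZ → LD
LD → FV
FV → DB
FO → DL
WB → CK
NR → IL
IL → GA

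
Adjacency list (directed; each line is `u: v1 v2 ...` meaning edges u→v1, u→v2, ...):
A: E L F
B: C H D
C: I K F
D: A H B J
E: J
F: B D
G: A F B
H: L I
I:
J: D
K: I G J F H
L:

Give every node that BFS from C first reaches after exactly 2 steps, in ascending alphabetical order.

Level 0: C
Level 1: F, I, K
Level 2: B, D, G, H, J
Level 3: A, L
Level 4: E

B, D, G, H, J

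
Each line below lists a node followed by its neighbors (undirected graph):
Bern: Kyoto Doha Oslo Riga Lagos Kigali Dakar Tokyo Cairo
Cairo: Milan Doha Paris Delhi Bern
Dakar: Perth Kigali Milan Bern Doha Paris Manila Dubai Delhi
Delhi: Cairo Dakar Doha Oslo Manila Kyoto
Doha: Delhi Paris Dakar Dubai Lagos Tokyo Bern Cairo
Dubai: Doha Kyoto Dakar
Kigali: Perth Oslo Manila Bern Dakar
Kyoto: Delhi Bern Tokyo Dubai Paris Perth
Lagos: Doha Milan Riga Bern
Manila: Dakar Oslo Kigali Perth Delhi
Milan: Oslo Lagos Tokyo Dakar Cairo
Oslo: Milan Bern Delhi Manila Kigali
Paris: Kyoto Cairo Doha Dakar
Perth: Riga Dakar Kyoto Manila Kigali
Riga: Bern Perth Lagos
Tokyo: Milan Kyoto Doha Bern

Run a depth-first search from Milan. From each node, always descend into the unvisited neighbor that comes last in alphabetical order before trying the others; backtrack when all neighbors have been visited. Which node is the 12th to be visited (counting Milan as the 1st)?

Visit Milan
Milan → Tokyo
Tokyo → Kyoto
Kyoto → Perth
Perth → Riga
Riga → Lagos
Lagos → Doha
Doha → Paris
Paris → Dakar
Dakar → Manila
Manila → Oslo
Oslo → Kigali
Kigali → Bern
Bern → Cairo
Cairo → Delhi
Dakar → Dubai

Visit order: Milan, Tokyo, Kyoto, Perth, Riga, Lagos, Doha, Paris, Dakar, Manila, Oslo, Kigali, Bern, Cairo, Delhi, Dubai

Kigali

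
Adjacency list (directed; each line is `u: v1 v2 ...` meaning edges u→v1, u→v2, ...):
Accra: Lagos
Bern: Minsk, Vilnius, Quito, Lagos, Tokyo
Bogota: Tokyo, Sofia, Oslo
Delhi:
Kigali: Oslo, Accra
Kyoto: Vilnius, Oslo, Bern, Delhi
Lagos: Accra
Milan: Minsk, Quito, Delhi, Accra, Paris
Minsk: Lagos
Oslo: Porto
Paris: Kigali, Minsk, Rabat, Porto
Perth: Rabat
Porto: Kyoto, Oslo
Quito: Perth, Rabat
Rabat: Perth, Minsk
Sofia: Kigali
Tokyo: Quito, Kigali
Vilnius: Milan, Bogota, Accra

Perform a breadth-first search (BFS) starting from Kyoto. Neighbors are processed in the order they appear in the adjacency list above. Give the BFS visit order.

Visit Kyoto; enqueue Vilnius, Oslo, Bern, Delhi → queue [Vilnius, Oslo, Bern, Delhi]
Visit Vilnius; enqueue Milan, Bogota, Accra → queue [Oslo, Bern, Delhi, Milan, Bogota, Accra]
Visit Oslo; enqueue Porto → queue [Bern, Delhi, Milan, Bogota, Accra, Porto]
Visit Bern; enqueue Minsk, Quito, Lagos, Tokyo → queue [Delhi, Milan, Bogota, Accra, Porto, Minsk, Quito, Lagos, Tokyo]
Visit Delhi → queue [Milan, Bogota, Accra, Porto, Minsk, Quito, Lagos, Tokyo]
Visit Milan; enqueue Paris → queue [Bogota, Accra, Porto, Minsk, Quito, Lagos, Tokyo, Paris]
Visit Bogota; enqueue Sofia → queue [Accra, Porto, Minsk, Quito, Lagos, Tokyo, Paris, Sofia]
Visit Accra → queue [Porto, Minsk, Quito, Lagos, Tokyo, Paris, Sofia]
Visit Porto → queue [Minsk, Quito, Lagos, Tokyo, Paris, Sofia]
Visit Minsk → queue [Quito, Lagos, Tokyo, Paris, Sofia]
Visit Quito; enqueue Perth, Rabat → queue [Lagos, Tokyo, Paris, Sofia, Perth, Rabat]
Visit Lagos → queue [Tokyo, Paris, Sofia, Perth, Rabat]
Visit Tokyo; enqueue Kigali → queue [Paris, Sofia, Perth, Rabat, Kigali]
Visit Paris → queue [Sofia, Perth, Rabat, Kigali]
Visit Sofia → queue [Perth, Rabat, Kigali]
Visit Perth → queue [Rabat, Kigali]
Visit Rabat → queue [Kigali]
Visit Kigali → queue []

Kyoto -> Vilnius -> Oslo -> Bern -> Delhi -> Milan -> Bogota -> Accra -> Porto -> Minsk -> Quito -> Lagos -> Tokyo -> Paris -> Sofia -> Perth -> Rabat -> Kigali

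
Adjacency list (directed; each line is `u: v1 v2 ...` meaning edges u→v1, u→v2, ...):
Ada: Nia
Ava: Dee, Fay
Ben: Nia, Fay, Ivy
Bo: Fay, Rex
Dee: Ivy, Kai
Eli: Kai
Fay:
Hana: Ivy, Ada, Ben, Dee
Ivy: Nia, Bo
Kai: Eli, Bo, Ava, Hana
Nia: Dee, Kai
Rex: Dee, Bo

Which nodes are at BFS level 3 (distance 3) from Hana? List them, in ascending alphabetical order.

Ava, Eli, Rex

Level 0: Hana
Level 1: Ada, Ben, Dee, Ivy
Level 2: Bo, Fay, Kai, Nia
Level 3: Ava, Eli, Rex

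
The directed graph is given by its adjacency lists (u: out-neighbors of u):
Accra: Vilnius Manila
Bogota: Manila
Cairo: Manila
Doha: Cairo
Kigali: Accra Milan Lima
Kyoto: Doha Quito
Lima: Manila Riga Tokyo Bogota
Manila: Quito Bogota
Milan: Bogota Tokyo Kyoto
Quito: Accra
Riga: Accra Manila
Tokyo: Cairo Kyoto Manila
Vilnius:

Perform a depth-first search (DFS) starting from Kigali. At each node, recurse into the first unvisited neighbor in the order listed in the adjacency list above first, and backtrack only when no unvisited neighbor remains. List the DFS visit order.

Visit Kigali
Kigali → Accra
Accra → Vilnius
Accra → Manila
Manila → Quito
Manila → Bogota
Kigali → Milan
Milan → Tokyo
Tokyo → Cairo
Tokyo → Kyoto
Kyoto → Doha
Kigali → Lima
Lima → Riga

Kigali -> Accra -> Vilnius -> Manila -> Quito -> Bogota -> Milan -> Tokyo -> Cairo -> Kyoto -> Doha -> Lima -> Riga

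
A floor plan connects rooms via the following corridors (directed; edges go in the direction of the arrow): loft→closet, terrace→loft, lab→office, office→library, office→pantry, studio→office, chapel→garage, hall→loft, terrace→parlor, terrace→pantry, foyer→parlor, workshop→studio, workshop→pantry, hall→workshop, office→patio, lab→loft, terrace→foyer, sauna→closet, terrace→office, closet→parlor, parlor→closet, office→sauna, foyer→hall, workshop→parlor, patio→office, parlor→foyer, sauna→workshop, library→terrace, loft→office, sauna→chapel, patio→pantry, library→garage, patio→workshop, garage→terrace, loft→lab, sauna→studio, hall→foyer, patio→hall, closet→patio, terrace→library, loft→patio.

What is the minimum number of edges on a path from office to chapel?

2

Level 0: office
Level 1: library, pantry, patio, sauna
Level 2: chapel, closet, garage, hall, studio, terrace, workshop
Level 3: foyer, loft, parlor
Level 4: lab
chapel first appears at level 2.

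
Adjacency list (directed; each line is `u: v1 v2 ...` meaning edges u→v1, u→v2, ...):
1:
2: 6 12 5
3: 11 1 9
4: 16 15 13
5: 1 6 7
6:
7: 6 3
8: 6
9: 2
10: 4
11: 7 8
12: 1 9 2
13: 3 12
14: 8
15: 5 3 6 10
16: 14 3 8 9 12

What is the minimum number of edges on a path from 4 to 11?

3

Level 0: 4
Level 1: 13, 15, 16
Level 2: 3, 5, 6, 8, 9, 10, 12, 14
Level 3: 1, 2, 7, 11
11 first appears at level 3.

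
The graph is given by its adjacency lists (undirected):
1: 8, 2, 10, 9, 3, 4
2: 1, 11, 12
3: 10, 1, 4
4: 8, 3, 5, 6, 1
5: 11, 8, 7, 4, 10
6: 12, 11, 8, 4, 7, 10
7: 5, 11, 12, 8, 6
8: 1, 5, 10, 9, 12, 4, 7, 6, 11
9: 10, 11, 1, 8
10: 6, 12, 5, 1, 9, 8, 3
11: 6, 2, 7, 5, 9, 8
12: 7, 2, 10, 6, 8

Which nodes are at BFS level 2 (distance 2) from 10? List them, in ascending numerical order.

Level 0: 10
Level 1: 1, 3, 5, 6, 8, 9, 12
Level 2: 2, 4, 7, 11

2, 4, 7, 11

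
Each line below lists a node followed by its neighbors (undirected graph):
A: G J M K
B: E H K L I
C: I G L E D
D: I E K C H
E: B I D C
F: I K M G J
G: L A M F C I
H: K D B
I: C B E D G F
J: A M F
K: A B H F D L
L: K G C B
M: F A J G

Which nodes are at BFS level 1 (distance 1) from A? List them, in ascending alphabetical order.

G, J, K, M

Level 0: A
Level 1: G, J, K, M
Level 2: B, C, D, F, H, I, L
Level 3: E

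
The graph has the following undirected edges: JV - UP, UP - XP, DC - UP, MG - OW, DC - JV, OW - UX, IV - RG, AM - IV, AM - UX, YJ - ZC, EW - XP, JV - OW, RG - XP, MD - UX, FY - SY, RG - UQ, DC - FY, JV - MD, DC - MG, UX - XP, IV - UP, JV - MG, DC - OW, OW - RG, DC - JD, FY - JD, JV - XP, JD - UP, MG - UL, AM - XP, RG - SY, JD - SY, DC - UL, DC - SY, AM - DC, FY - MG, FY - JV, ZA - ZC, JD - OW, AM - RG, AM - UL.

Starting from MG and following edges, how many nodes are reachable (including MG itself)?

BFS from MG visits: MG, UL, OW, JV, FY, DC, AM, UX, RG, JD, XP, UP, MD, SY, IV, UQ, EW
Reachable nodes: 17 of 20 total.

17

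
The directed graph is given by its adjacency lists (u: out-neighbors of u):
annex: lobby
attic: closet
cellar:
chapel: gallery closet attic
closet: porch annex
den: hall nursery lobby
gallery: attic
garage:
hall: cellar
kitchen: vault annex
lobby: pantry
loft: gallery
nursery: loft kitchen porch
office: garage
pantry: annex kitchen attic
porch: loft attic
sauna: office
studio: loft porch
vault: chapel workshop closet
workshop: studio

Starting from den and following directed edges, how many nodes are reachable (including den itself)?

BFS from den visits: den, hall, lobby, nursery, cellar, pantry, kitchen, loft, porch, annex, attic, vault, gallery, closet, chapel, workshop, studio
Reachable nodes: 17 of 20 total.

17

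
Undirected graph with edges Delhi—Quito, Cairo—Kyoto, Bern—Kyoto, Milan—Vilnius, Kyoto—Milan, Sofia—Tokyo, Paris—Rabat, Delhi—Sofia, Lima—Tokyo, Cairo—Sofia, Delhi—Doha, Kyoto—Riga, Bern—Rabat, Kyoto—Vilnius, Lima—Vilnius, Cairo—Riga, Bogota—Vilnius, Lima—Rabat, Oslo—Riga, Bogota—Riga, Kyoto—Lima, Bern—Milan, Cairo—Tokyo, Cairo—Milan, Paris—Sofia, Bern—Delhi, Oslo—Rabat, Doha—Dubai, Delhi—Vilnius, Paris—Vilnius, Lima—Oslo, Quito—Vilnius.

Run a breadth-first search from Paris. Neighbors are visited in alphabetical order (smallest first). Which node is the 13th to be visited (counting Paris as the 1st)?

Visit Paris; enqueue Rabat, Sofia, Vilnius → queue [Rabat, Sofia, Vilnius]
Visit Rabat; enqueue Bern, Lima, Oslo → queue [Sofia, Vilnius, Bern, Lima, Oslo]
Visit Sofia; enqueue Cairo, Delhi, Tokyo → queue [Vilnius, Bern, Lima, Oslo, Cairo, Delhi, Tokyo]
Visit Vilnius; enqueue Bogota, Kyoto, Milan, Quito → queue [Bern, Lima, Oslo, Cairo, Delhi, Tokyo, Bogota, Kyoto, Milan, Quito]
Visit Bern → queue [Lima, Oslo, Cairo, Delhi, Tokyo, Bogota, Kyoto, Milan, Quito]
Visit Lima → queue [Oslo, Cairo, Delhi, Tokyo, Bogota, Kyoto, Milan, Quito]
Visit Oslo; enqueue Riga → queue [Cairo, Delhi, Tokyo, Bogota, Kyoto, Milan, Quito, Riga]
Visit Cairo → queue [Delhi, Tokyo, Bogota, Kyoto, Milan, Quito, Riga]
Visit Delhi; enqueue Doha → queue [Tokyo, Bogota, Kyoto, Milan, Quito, Riga, Doha]
Visit Tokyo → queue [Bogota, Kyoto, Milan, Quito, Riga, Doha]
Visit Bogota → queue [Kyoto, Milan, Quito, Riga, Doha]
Visit Kyoto → queue [Milan, Quito, Riga, Doha]
Visit Milan → queue [Quito, Riga, Doha]
Visit Quito → queue [Riga, Doha]
Visit Riga → queue [Doha]
Visit Doha; enqueue Dubai → queue [Dubai]
Visit Dubai → queue []

Visit order: Paris, Rabat, Sofia, Vilnius, Bern, Lima, Oslo, Cairo, Delhi, Tokyo, Bogota, Kyoto, Milan, Quito, Riga, Doha, Dubai

Milan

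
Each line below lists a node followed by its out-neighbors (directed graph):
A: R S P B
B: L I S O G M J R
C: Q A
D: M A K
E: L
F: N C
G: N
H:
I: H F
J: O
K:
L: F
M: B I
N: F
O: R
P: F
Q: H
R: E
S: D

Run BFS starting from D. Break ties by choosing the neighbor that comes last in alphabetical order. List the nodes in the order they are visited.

Visit D; enqueue M, K, A → queue [M, K, A]
Visit M; enqueue I, B → queue [K, A, I, B]
Visit K → queue [A, I, B]
Visit A; enqueue S, R, P → queue [I, B, S, R, P]
Visit I; enqueue H, F → queue [B, S, R, P, H, F]
Visit B; enqueue O, L, J, G → queue [S, R, P, H, F, O, L, J, G]
Visit S → queue [R, P, H, F, O, L, J, G]
Visit R; enqueue E → queue [P, H, F, O, L, J, G, E]
Visit P → queue [H, F, O, L, J, G, E]
Visit H → queue [F, O, L, J, G, E]
Visit F; enqueue N, C → queue [O, L, J, G, E, N, C]
Visit O → queue [L, J, G, E, N, C]
Visit L → queue [J, G, E, N, C]
Visit J → queue [G, E, N, C]
Visit G → queue [E, N, C]
Visit E → queue [N, C]
Visit N → queue [C]
Visit C; enqueue Q → queue [Q]
Visit Q → queue []

D, M, K, A, I, B, S, R, P, H, F, O, L, J, G, E, N, C, Q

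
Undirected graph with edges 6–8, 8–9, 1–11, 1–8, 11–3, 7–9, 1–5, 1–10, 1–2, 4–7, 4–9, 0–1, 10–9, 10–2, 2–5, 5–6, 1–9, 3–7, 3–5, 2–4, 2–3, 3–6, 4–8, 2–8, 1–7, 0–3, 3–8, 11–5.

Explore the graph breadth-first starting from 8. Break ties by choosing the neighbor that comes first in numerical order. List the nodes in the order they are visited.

8 → 1 → 2 → 3 → 4 → 6 → 9 → 0 → 5 → 7 → 10 → 11

Visit 8; enqueue 1, 2, 3, 4, 6, 9 → queue [1, 2, 3, 4, 6, 9]
Visit 1; enqueue 0, 5, 7, 10, 11 → queue [2, 3, 4, 6, 9, 0, 5, 7, 10, 11]
Visit 2 → queue [3, 4, 6, 9, 0, 5, 7, 10, 11]
Visit 3 → queue [4, 6, 9, 0, 5, 7, 10, 11]
Visit 4 → queue [6, 9, 0, 5, 7, 10, 11]
Visit 6 → queue [9, 0, 5, 7, 10, 11]
Visit 9 → queue [0, 5, 7, 10, 11]
Visit 0 → queue [5, 7, 10, 11]
Visit 5 → queue [7, 10, 11]
Visit 7 → queue [10, 11]
Visit 10 → queue [11]
Visit 11 → queue []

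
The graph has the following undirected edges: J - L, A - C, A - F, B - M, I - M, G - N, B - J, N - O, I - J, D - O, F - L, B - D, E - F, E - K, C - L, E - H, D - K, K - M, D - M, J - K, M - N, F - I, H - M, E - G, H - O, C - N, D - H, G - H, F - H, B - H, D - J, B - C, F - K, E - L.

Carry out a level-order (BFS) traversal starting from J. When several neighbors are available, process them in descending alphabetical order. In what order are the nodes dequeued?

J L K I D B F E C M O H A G N

Visit J; enqueue L, K, I, D, B → queue [L, K, I, D, B]
Visit L; enqueue F, E, C → queue [K, I, D, B, F, E, C]
Visit K; enqueue M → queue [I, D, B, F, E, C, M]
Visit I → queue [D, B, F, E, C, M]
Visit D; enqueue O, H → queue [B, F, E, C, M, O, H]
Visit B → queue [F, E, C, M, O, H]
Visit F; enqueue A → queue [E, C, M, O, H, A]
Visit E; enqueue G → queue [C, M, O, H, A, G]
Visit C; enqueue N → queue [M, O, H, A, G, N]
Visit M → queue [O, H, A, G, N]
Visit O → queue [H, A, G, N]
Visit H → queue [A, G, N]
Visit A → queue [G, N]
Visit G → queue [N]
Visit N → queue []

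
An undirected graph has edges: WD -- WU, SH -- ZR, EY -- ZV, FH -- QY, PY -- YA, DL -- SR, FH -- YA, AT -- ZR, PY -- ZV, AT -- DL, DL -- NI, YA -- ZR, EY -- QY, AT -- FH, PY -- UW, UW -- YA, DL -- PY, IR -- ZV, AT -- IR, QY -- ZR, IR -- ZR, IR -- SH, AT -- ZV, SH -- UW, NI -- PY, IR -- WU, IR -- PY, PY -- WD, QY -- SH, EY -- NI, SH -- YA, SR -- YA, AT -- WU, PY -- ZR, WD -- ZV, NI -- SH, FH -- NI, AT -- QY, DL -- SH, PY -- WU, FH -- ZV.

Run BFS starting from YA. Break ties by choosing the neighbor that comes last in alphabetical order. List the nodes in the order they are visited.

YA -> ZR -> UW -> SR -> SH -> PY -> FH -> QY -> IR -> AT -> DL -> NI -> ZV -> WU -> WD -> EY

Visit YA; enqueue ZR, UW, SR, SH, PY, FH → queue [ZR, UW, SR, SH, PY, FH]
Visit ZR; enqueue QY, IR, AT → queue [UW, SR, SH, PY, FH, QY, IR, AT]
Visit UW → queue [SR, SH, PY, FH, QY, IR, AT]
Visit SR; enqueue DL → queue [SH, PY, FH, QY, IR, AT, DL]
Visit SH; enqueue NI → queue [PY, FH, QY, IR, AT, DL, NI]
Visit PY; enqueue ZV, WU, WD → queue [FH, QY, IR, AT, DL, NI, ZV, WU, WD]
Visit FH → queue [QY, IR, AT, DL, NI, ZV, WU, WD]
Visit QY; enqueue EY → queue [IR, AT, DL, NI, ZV, WU, WD, EY]
Visit IR → queue [AT, DL, NI, ZV, WU, WD, EY]
Visit AT → queue [DL, NI, ZV, WU, WD, EY]
Visit DL → queue [NI, ZV, WU, WD, EY]
Visit NI → queue [ZV, WU, WD, EY]
Visit ZV → queue [WU, WD, EY]
Visit WU → queue [WD, EY]
Visit WD → queue [EY]
Visit EY → queue []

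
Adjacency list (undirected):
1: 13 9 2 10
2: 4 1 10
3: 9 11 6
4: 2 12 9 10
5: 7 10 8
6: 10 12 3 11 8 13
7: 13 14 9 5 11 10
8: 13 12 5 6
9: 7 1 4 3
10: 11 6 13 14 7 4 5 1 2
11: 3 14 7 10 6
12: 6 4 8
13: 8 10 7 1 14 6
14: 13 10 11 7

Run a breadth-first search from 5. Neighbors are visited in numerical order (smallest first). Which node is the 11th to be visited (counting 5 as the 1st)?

Visit 5; enqueue 7, 8, 10 → queue [7, 8, 10]
Visit 7; enqueue 9, 11, 13, 14 → queue [8, 10, 9, 11, 13, 14]
Visit 8; enqueue 6, 12 → queue [10, 9, 11, 13, 14, 6, 12]
Visit 10; enqueue 1, 2, 4 → queue [9, 11, 13, 14, 6, 12, 1, 2, 4]
Visit 9; enqueue 3 → queue [11, 13, 14, 6, 12, 1, 2, 4, 3]
Visit 11 → queue [13, 14, 6, 12, 1, 2, 4, 3]
Visit 13 → queue [14, 6, 12, 1, 2, 4, 3]
Visit 14 → queue [6, 12, 1, 2, 4, 3]
Visit 6 → queue [12, 1, 2, 4, 3]
Visit 12 → queue [1, 2, 4, 3]
Visit 1 → queue [2, 4, 3]
Visit 2 → queue [4, 3]
Visit 4 → queue [3]
Visit 3 → queue []

Visit order: 5, 7, 8, 10, 9, 11, 13, 14, 6, 12, 1, 2, 4, 3

1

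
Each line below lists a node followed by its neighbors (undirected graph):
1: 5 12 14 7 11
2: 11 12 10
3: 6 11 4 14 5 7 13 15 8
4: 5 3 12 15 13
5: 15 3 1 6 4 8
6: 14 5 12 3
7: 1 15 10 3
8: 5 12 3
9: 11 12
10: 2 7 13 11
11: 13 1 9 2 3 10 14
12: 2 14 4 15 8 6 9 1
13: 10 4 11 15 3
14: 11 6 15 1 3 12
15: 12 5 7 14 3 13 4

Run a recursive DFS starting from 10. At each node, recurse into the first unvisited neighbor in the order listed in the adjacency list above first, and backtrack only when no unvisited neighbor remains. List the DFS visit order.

Visit 10
10 → 2
2 → 11
11 → 13
13 → 4
4 → 5
5 → 15
15 → 12
12 → 14
14 → 6
6 → 3
3 → 7
7 → 1
3 → 8
12 → 9

10, 2, 11, 13, 4, 5, 15, 12, 14, 6, 3, 7, 1, 8, 9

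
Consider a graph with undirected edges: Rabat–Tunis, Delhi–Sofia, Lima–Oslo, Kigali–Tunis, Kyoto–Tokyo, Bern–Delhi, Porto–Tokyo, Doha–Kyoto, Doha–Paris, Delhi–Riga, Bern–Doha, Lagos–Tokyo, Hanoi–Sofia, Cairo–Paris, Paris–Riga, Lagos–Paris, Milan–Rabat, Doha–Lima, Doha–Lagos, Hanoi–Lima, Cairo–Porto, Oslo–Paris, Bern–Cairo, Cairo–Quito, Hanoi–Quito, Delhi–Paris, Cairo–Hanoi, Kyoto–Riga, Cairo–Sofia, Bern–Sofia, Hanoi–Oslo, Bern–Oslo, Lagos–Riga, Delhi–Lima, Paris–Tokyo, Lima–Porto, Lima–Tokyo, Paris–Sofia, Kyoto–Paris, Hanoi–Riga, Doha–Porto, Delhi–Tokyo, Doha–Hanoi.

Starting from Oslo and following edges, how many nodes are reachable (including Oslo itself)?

15

BFS from Oslo visits: Oslo, Bern, Hanoi, Lima, Paris, Cairo, Delhi, Doha, Sofia, Quito, Riga, Porto, Tokyo, Kyoto, Lagos
Reachable nodes: 15 of 19 total.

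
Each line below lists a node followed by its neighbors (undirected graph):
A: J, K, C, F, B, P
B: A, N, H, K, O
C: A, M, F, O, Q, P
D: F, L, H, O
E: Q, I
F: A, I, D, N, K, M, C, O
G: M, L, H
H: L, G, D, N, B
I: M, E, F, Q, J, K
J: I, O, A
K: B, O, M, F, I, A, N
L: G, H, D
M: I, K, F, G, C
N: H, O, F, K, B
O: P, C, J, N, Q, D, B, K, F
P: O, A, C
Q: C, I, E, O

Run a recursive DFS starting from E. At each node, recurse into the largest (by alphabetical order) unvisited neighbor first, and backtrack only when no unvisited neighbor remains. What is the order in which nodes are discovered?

E Q O P C M K N H L G D F I J A B

Visit E
E → Q
Q → O
O → P
P → C
C → M
M → K
K → N
N → H
H → L
L → G
L → D
D → F
F → I
I → J
J → A
A → B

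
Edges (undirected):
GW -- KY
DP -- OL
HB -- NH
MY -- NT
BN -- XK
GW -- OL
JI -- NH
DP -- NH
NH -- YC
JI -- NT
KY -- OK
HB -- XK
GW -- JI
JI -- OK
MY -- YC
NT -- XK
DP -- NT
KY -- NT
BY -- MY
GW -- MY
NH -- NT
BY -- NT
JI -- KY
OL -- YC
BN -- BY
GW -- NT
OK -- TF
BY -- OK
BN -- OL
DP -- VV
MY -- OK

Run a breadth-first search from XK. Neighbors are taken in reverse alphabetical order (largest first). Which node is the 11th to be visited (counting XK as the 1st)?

Visit XK; enqueue NT, HB, BN → queue [NT, HB, BN]
Visit NT; enqueue NH, MY, KY, JI, GW, DP, BY → queue [HB, BN, NH, MY, KY, JI, GW, DP, BY]
Visit HB → queue [BN, NH, MY, KY, JI, GW, DP, BY]
Visit BN; enqueue OL → queue [NH, MY, KY, JI, GW, DP, BY, OL]
Visit NH; enqueue YC → queue [MY, KY, JI, GW, DP, BY, OL, YC]
Visit MY; enqueue OK → queue [KY, JI, GW, DP, BY, OL, YC, OK]
Visit KY → queue [JI, GW, DP, BY, OL, YC, OK]
Visit JI → queue [GW, DP, BY, OL, YC, OK]
Visit GW → queue [DP, BY, OL, YC, OK]
Visit DP; enqueue VV → queue [BY, OL, YC, OK, VV]
Visit BY → queue [OL, YC, OK, VV]
Visit OL → queue [YC, OK, VV]
Visit YC → queue [OK, VV]
Visit OK; enqueue TF → queue [VV, TF]
Visit VV → queue [TF]
Visit TF → queue []

Visit order: XK, NT, HB, BN, NH, MY, KY, JI, GW, DP, BY, OL, YC, OK, VV, TF

BY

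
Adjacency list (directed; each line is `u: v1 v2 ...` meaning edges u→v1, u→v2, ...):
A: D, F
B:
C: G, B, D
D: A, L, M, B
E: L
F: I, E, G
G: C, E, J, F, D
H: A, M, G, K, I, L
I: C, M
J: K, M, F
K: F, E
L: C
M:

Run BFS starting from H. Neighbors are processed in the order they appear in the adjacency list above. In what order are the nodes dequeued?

H A M G K I L D F C E J B

Visit H; enqueue A, M, G, K, I, L → queue [A, M, G, K, I, L]
Visit A; enqueue D, F → queue [M, G, K, I, L, D, F]
Visit M → queue [G, K, I, L, D, F]
Visit G; enqueue C, E, J → queue [K, I, L, D, F, C, E, J]
Visit K → queue [I, L, D, F, C, E, J]
Visit I → queue [L, D, F, C, E, J]
Visit L → queue [D, F, C, E, J]
Visit D; enqueue B → queue [F, C, E, J, B]
Visit F → queue [C, E, J, B]
Visit C → queue [E, J, B]
Visit E → queue [J, B]
Visit J → queue [B]
Visit B → queue []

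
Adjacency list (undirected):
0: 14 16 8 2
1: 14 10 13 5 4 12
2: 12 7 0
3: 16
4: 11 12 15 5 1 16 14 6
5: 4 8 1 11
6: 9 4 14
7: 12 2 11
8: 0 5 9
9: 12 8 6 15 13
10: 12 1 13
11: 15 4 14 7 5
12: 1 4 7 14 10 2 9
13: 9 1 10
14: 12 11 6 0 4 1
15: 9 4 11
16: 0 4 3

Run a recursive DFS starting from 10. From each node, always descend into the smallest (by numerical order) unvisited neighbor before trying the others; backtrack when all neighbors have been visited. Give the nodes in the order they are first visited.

10 -> 1 -> 4 -> 5 -> 8 -> 0 -> 2 -> 7 -> 11 -> 14 -> 6 -> 9 -> 12 -> 13 -> 15 -> 16 -> 3

Visit 10
10 → 1
1 → 4
4 → 5
5 → 8
8 → 0
0 → 2
2 → 7
7 → 11
11 → 14
14 → 6
6 → 9
9 → 12
9 → 13
9 → 15
0 → 16
16 → 3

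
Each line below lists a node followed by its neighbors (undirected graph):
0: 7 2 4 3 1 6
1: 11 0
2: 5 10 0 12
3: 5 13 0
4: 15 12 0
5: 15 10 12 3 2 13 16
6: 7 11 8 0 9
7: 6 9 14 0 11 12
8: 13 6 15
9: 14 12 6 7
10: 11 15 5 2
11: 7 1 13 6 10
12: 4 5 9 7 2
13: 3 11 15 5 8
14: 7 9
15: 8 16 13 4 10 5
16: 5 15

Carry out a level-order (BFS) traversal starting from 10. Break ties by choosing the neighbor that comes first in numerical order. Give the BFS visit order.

10 → 2 → 5 → 11 → 15 → 0 → 12 → 3 → 13 → 16 → 1 → 6 → 7 → 4 → 8 → 9 → 14

Visit 10; enqueue 2, 5, 11, 15 → queue [2, 5, 11, 15]
Visit 2; enqueue 0, 12 → queue [5, 11, 15, 0, 12]
Visit 5; enqueue 3, 13, 16 → queue [11, 15, 0, 12, 3, 13, 16]
Visit 11; enqueue 1, 6, 7 → queue [15, 0, 12, 3, 13, 16, 1, 6, 7]
Visit 15; enqueue 4, 8 → queue [0, 12, 3, 13, 16, 1, 6, 7, 4, 8]
Visit 0 → queue [12, 3, 13, 16, 1, 6, 7, 4, 8]
Visit 12; enqueue 9 → queue [3, 13, 16, 1, 6, 7, 4, 8, 9]
Visit 3 → queue [13, 16, 1, 6, 7, 4, 8, 9]
Visit 13 → queue [16, 1, 6, 7, 4, 8, 9]
Visit 16 → queue [1, 6, 7, 4, 8, 9]
Visit 1 → queue [6, 7, 4, 8, 9]
Visit 6 → queue [7, 4, 8, 9]
Visit 7; enqueue 14 → queue [4, 8, 9, 14]
Visit 4 → queue [8, 9, 14]
Visit 8 → queue [9, 14]
Visit 9 → queue [14]
Visit 14 → queue []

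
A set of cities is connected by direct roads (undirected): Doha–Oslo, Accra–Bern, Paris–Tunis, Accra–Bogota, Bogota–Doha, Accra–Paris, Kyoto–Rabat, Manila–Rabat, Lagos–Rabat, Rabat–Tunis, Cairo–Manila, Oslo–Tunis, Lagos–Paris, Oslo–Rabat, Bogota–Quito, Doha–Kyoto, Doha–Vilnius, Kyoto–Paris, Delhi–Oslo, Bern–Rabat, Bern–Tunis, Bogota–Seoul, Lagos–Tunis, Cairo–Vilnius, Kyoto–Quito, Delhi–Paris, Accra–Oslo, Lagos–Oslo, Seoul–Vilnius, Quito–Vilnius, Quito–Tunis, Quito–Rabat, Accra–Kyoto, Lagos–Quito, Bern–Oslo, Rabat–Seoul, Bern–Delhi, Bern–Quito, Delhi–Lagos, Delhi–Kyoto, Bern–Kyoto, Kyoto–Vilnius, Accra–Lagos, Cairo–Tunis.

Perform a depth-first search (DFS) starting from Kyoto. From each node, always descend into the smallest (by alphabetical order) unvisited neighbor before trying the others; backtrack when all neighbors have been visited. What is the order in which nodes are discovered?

Kyoto → Accra → Bern → Delhi → Lagos → Oslo → Doha → Bogota → Quito → Rabat → Manila → Cairo → Tunis → Paris → Vilnius → Seoul

Visit Kyoto
Kyoto → Accra
Accra → Bern
Bern → Delhi
Delhi → Lagos
Lagos → Oslo
Oslo → Doha
Doha → Bogota
Bogota → Quito
Quito → Rabat
Rabat → Manila
Manila → Cairo
Cairo → Tunis
Tunis → Paris
Cairo → Vilnius
Vilnius → Seoul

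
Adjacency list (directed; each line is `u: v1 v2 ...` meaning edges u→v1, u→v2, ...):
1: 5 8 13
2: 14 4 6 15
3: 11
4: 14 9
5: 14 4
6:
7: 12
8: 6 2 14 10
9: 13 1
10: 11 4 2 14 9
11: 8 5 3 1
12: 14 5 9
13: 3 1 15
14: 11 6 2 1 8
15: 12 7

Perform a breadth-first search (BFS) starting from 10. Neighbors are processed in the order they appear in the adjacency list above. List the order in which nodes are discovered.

Visit 10; enqueue 11, 4, 2, 14, 9 → queue [11, 4, 2, 14, 9]
Visit 11; enqueue 8, 5, 3, 1 → queue [4, 2, 14, 9, 8, 5, 3, 1]
Visit 4 → queue [2, 14, 9, 8, 5, 3, 1]
Visit 2; enqueue 6, 15 → queue [14, 9, 8, 5, 3, 1, 6, 15]
Visit 14 → queue [9, 8, 5, 3, 1, 6, 15]
Visit 9; enqueue 13 → queue [8, 5, 3, 1, 6, 15, 13]
Visit 8 → queue [5, 3, 1, 6, 15, 13]
Visit 5 → queue [3, 1, 6, 15, 13]
Visit 3 → queue [1, 6, 15, 13]
Visit 1 → queue [6, 15, 13]
Visit 6 → queue [15, 13]
Visit 15; enqueue 12, 7 → queue [13, 12, 7]
Visit 13 → queue [12, 7]
Visit 12 → queue [7]
Visit 7 → queue []

10, 11, 4, 2, 14, 9, 8, 5, 3, 1, 6, 15, 13, 12, 7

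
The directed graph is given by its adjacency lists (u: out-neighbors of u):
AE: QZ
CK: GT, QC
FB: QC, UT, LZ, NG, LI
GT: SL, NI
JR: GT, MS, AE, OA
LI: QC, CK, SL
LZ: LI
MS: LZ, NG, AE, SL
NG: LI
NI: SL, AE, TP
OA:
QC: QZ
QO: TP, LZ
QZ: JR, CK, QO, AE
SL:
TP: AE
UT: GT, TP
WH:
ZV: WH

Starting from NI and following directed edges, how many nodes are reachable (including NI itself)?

15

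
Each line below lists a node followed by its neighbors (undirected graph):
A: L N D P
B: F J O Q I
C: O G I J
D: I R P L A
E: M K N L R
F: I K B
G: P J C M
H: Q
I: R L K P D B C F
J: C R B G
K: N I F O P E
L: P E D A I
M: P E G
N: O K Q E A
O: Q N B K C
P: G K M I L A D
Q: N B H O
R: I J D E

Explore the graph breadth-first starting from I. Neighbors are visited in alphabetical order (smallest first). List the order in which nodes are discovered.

Visit I; enqueue B, C, D, F, K, L, P, R → queue [B, C, D, F, K, L, P, R]
Visit B; enqueue J, O, Q → queue [C, D, F, K, L, P, R, J, O, Q]
Visit C; enqueue G → queue [D, F, K, L, P, R, J, O, Q, G]
Visit D; enqueue A → queue [F, K, L, P, R, J, O, Q, G, A]
Visit F → queue [K, L, P, R, J, O, Q, G, A]
Visit K; enqueue E, N → queue [L, P, R, J, O, Q, G, A, E, N]
Visit L → queue [P, R, J, O, Q, G, A, E, N]
Visit P; enqueue M → queue [R, J, O, Q, G, A, E, N, M]
Visit R → queue [J, O, Q, G, A, E, N, M]
Visit J → queue [O, Q, G, A, E, N, M]
Visit O → queue [Q, G, A, E, N, M]
Visit Q; enqueue H → queue [G, A, E, N, M, H]
Visit G → queue [A, E, N, M, H]
Visit A → queue [E, N, M, H]
Visit E → queue [N, M, H]
Visit N → queue [M, H]
Visit M → queue [H]
Visit H → queue []

I, B, C, D, F, K, L, P, R, J, O, Q, G, A, E, N, M, H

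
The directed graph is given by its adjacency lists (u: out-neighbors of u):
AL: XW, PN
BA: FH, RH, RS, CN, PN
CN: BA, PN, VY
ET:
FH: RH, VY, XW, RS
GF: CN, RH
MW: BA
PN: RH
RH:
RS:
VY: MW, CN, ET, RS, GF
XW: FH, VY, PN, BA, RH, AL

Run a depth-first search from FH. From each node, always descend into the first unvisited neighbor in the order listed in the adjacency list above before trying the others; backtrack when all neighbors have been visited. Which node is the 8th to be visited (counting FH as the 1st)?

PN

Visit FH
FH → RH
FH → VY
VY → MW
MW → BA
BA → RS
BA → CN
CN → PN
VY → ET
VY → GF
FH → XW
XW → AL

Visit order: FH, RH, VY, MW, BA, RS, CN, PN, ET, GF, XW, AL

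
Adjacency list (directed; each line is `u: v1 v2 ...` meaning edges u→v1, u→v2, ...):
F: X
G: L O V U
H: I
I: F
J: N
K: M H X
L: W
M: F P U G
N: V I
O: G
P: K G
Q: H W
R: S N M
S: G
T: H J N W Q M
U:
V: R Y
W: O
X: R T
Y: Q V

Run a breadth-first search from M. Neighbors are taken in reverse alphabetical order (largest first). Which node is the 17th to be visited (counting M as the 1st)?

Visit M; enqueue U, P, G, F → queue [U, P, G, F]
Visit U → queue [P, G, F]
Visit P; enqueue K → queue [G, F, K]
Visit G; enqueue V, O, L → queue [F, K, V, O, L]
Visit F; enqueue X → queue [K, V, O, L, X]
Visit K; enqueue H → queue [V, O, L, X, H]
Visit V; enqueue Y, R → queue [O, L, X, H, Y, R]
Visit O → queue [L, X, H, Y, R]
Visit L; enqueue W → queue [X, H, Y, R, W]
Visit X; enqueue T → queue [H, Y, R, W, T]
Visit H; enqueue I → queue [Y, R, W, T, I]
Visit Y; enqueue Q → queue [R, W, T, I, Q]
Visit R; enqueue S, N → queue [W, T, I, Q, S, N]
Visit W → queue [T, I, Q, S, N]
Visit T; enqueue J → queue [I, Q, S, N, J]
Visit I → queue [Q, S, N, J]
Visit Q → queue [S, N, J]
Visit S → queue [N, J]
Visit N → queue [J]
Visit J → queue []

Visit order: M, U, P, G, F, K, V, O, L, X, H, Y, R, W, T, I, Q, S, N, J

Q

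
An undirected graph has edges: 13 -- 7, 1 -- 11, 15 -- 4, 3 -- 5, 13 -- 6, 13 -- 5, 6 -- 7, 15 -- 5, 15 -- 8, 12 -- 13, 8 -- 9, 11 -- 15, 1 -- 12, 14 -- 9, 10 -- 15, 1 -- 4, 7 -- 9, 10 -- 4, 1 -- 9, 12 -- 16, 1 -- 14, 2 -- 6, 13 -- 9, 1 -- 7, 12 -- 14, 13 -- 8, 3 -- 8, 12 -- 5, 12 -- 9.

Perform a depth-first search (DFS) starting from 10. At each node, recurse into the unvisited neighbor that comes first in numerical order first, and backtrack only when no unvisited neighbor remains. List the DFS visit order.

10 4 1 7 6 2 13 5 3 8 9 12 14 16 15 11

Visit 10
10 → 4
4 → 1
1 → 7
7 → 6
6 → 2
6 → 13
13 → 5
5 → 3
3 → 8
8 → 9
9 → 12
12 → 14
12 → 16
8 → 15
15 → 11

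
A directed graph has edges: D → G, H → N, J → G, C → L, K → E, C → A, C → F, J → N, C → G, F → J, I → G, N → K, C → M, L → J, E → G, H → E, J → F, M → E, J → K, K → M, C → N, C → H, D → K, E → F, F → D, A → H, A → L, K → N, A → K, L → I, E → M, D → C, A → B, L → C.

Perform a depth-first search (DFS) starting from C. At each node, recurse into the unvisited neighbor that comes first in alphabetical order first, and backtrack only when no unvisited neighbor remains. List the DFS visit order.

C → A → B → H → E → F → D → G → K → M → N → J → L → I

Visit C
C → A
A → B
A → H
H → E
E → F
F → D
D → G
D → K
K → M
K → N
F → J
A → L
L → I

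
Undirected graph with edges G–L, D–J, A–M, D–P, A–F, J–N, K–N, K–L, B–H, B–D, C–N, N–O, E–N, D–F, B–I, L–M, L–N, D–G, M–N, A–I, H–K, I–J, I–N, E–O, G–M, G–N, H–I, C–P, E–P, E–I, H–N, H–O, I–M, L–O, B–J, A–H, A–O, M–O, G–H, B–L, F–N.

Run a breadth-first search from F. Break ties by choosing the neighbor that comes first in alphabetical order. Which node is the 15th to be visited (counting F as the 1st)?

Visit F; enqueue A, D, N → queue [A, D, N]
Visit A; enqueue H, I, M, O → queue [D, N, H, I, M, O]
Visit D; enqueue B, G, J, P → queue [N, H, I, M, O, B, G, J, P]
Visit N; enqueue C, E, K, L → queue [H, I, M, O, B, G, J, P, C, E, K, L]
Visit H → queue [I, M, O, B, G, J, P, C, E, K, L]
Visit I → queue [M, O, B, G, J, P, C, E, K, L]
Visit M → queue [O, B, G, J, P, C, E, K, L]
Visit O → queue [B, G, J, P, C, E, K, L]
Visit B → queue [G, J, P, C, E, K, L]
Visit G → queue [J, P, C, E, K, L]
Visit J → queue [P, C, E, K, L]
Visit P → queue [C, E, K, L]
Visit C → queue [E, K, L]
Visit E → queue [K, L]
Visit K → queue [L]
Visit L → queue []

Visit order: F, A, D, N, H, I, M, O, B, G, J, P, C, E, K, L

K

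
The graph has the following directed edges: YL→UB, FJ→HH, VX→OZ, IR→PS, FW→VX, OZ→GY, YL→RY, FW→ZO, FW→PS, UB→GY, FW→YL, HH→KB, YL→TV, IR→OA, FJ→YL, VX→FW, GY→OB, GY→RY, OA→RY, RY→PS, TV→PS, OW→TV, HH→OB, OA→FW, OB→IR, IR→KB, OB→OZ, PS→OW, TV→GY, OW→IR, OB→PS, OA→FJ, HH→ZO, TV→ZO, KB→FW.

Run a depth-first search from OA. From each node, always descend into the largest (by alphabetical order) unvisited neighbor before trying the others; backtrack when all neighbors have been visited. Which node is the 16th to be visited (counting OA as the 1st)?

FJ

Visit OA
OA → RY
RY → PS
PS → OW
OW → TV
TV → ZO
TV → GY
GY → OB
OB → OZ
OB → IR
IR → KB
KB → FW
FW → YL
YL → UB
FW → VX
OA → FJ
FJ → HH

Visit order: OA, RY, PS, OW, TV, ZO, GY, OB, OZ, IR, KB, FW, YL, UB, VX, FJ, HH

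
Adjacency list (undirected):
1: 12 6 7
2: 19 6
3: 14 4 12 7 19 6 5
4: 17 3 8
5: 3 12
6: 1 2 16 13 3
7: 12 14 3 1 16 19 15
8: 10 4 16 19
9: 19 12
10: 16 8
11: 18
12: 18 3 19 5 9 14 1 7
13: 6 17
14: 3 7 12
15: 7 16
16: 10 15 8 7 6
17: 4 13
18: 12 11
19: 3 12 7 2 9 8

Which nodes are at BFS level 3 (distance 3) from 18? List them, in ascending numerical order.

Level 0: 18
Level 1: 11, 12
Level 2: 1, 3, 5, 7, 9, 14, 19
Level 3: 2, 4, 6, 8, 15, 16
Level 4: 10, 13, 17

2, 4, 6, 8, 15, 16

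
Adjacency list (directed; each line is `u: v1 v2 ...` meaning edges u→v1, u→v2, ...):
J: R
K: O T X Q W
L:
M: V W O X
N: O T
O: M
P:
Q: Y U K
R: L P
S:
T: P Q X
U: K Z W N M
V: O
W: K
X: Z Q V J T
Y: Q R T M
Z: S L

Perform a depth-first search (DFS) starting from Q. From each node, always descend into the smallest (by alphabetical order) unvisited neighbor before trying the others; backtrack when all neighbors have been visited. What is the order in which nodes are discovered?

Visit Q
Q → K
K → O
O → M
M → V
M → W
M → X
X → J
J → R
R → L
R → P
X → T
X → Z
Z → S
Q → U
U → N
Q → Y

Q K O M V W X J R L P T Z S U N Y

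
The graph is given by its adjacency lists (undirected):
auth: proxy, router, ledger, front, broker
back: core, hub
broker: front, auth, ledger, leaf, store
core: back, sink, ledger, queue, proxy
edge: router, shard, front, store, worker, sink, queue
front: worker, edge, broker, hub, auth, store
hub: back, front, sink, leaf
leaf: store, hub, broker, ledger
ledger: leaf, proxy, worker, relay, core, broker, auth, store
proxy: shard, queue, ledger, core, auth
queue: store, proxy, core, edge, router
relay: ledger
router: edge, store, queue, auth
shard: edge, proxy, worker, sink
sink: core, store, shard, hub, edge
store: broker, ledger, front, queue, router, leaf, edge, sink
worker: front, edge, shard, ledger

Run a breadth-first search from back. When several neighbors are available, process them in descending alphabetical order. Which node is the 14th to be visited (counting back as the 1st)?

Visit back; enqueue hub, core → queue [hub, core]
Visit hub; enqueue sink, leaf, front → queue [core, sink, leaf, front]
Visit core; enqueue queue, proxy, ledger → queue [sink, leaf, front, queue, proxy, ledger]
Visit sink; enqueue store, shard, edge → queue [leaf, front, queue, proxy, ledger, store, shard, edge]
Visit leaf; enqueue broker → queue [front, queue, proxy, ledger, store, shard, edge, broker]
Visit front; enqueue worker, auth → queue [queue, proxy, ledger, store, shard, edge, broker, worker, auth]
Visit queue; enqueue router → queue [proxy, ledger, store, shard, edge, broker, worker, auth, router]
Visit proxy → queue [ledger, store, shard, edge, broker, worker, auth, router]
Visit ledger; enqueue relay → queue [store, shard, edge, broker, worker, auth, router, relay]
Visit store → queue [shard, edge, broker, worker, auth, router, relay]
Visit shard → queue [edge, broker, worker, auth, router, relay]
Visit edge → queue [broker, worker, auth, router, relay]
Visit broker → queue [worker, auth, router, relay]
Visit worker → queue [auth, router, relay]
Visit auth → queue [router, relay]
Visit router → queue [relay]
Visit relay → queue []

Visit order: back, hub, core, sink, leaf, front, queue, proxy, ledger, store, shard, edge, broker, worker, auth, router, relay

worker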